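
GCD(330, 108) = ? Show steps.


330 = 3 * 108 + 6
108 = 18 * 6 + 0
GCD = 6


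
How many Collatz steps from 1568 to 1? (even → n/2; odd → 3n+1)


1568 → 784 → 392 → 196 → 98 → 49 → 148 → 74 → 37 → 112 → 56 → 28 → 14 → 7 → 22 → 11 → 34 → 17 → 52 → 26 → 13 → 40 → 20 → 10 → 5 → 16 → 8 → 4 → 2 → 1
Total steps = 29

29 steps


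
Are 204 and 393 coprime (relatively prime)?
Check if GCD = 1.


Euclidean algorithm:
393 = 1 * 204 + 189
204 = 1 * 189 + 15
189 = 12 * 15 + 9
15 = 1 * 9 + 6
9 = 1 * 6 + 3
6 = 2 * 3 + 0
GCD(204, 393) = 3

No, not coprime (GCD = 3)


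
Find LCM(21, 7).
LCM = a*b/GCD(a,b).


GCD(21, 7) = 7
LCM = 21*7/7 = 147/7 = 21

LCM = 21


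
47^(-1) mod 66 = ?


Use the extended Euclidean algorithm on (66, 47); each row r = 66*s + 47*t:
r=66, s=1, t=0
r=47, s=0, t=1
q=1: r=19, s=1, t=-1   [66*(1) + 47*(-1) = 19]
q=2: r=9, s=-2, t=3   [66*(-2) + 47*(3) = 9]
q=2: r=1, s=5, t=-7   [66*(5) + 47*(-7) = 1]
q=9: r=0, s=-47, t=66   [66*(-47) + 47*(66) = 0]
GCD = 1 with t = -7, so 47*(-7) ≡ 1 (mod 66)
Inverse = -7 mod 66 = 59
Check: 47 * 59 = 2773 ≡ 1 (mod 66)

47^(-1) ≡ 59 (mod 66)


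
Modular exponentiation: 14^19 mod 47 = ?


14^1 mod 47 = 14
14^2 mod 47 = 8
14^3 mod 47 = 18
14^4 mod 47 = 17
14^5 mod 47 = 3
14^6 mod 47 = 42
14^7 mod 47 = 24
14^8 mod 47 = 7
14^9 mod 47 = 4
14^10 mod 47 = 9
14^11 mod 47 = 32
14^12 mod 47 = 25
14^13 mod 47 = 21
14^14 mod 47 = 12
14^15 mod 47 = 27
14^16 mod 47 = 2
14^17 mod 47 = 28
14^18 mod 47 = 16
14^19 mod 47 = 36


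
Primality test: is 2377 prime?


Check divisors up to sqrt(2377) = 48.7545
No divisors found.
2377 is prime.

Yes, 2377 is prime


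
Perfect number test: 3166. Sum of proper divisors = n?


Proper divisors of 3166: 1, 2, 1583
Sum = 1 + 2 + 1583 = 1586

No, 3166 is not perfect (1586 ≠ 3166)


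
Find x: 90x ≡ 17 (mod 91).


GCD(90, 91) = 1, unique solution
a^(-1) mod 91 = 90
x = 90 * 17 mod 91 = 74

x ≡ 74 (mod 91)


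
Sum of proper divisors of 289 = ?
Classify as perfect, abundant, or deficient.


Proper divisors: 1, 17
Sum = 1 + 17 = 18
18 < 289 → deficient

s(289) = 18 (deficient)


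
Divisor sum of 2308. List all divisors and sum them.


Divisors of 2308: 1, 2, 4, 577, 1154, 2308
Sum = 1 + 2 + 4 + 577 + 1154 + 2308 = 4046

σ(2308) = 4046


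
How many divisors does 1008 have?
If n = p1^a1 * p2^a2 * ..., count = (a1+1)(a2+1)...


1008 = 2^4 × 3^2 × 7^1
d(1008) = (4+1) × (2+1) × (1+1) = 30

30 divisors


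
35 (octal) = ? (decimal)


35 (base 8) = 29 (decimal)
29 (decimal) = 29 (base 10)


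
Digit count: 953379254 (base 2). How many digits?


953379254 in base 2 = 111000110100110110100110110110
Number of digits = 30

30 digits (base 2)


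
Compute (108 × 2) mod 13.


108 × 2 = 216
216 mod 13 = 8


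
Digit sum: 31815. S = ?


3 + 1 + 8 + 1 + 5 = 18


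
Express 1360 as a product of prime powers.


1360 / 2 = 680
680 / 2 = 340
340 / 2 = 170
170 / 2 = 85
85 / 5 = 17
17 / 17 = 1
1360 = 2^4 × 5 × 17


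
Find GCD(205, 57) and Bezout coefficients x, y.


Tabular extended Euclidean (each row: r = 205*s + 57*t):
r=205, s=1, t=0
r=57, s=0, t=1
q=3: r=34, s=1, t=-3   [205*(1) + 57*(-3) = 34]
q=1: r=23, s=-1, t=4   [205*(-1) + 57*(4) = 23]
q=1: r=11, s=2, t=-7   [205*(2) + 57*(-7) = 11]
q=2: r=1, s=-5, t=18   [205*(-5) + 57*(18) = 1]
q=11: r=0, s=57, t=-205   [205*(57) + 57*(-205) = 0]
GCD = 1; from the row with r=1: x=-5, y=18
Check: 205*(-5) + 57*(18) = -1025 + 1026 = 1

GCD = 1, x = -5, y = 18


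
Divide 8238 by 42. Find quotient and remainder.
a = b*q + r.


8238 = 42 * 196 + 6
Check: 8232 + 6 = 8238

q = 196, r = 6


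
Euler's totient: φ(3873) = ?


3873 = 3 × 1291
Prime factors: 3, 1291
φ(3873) = 3873 × (1-1/3) × (1-1/1291)
= 3873 × 2/3 × 1290/1291 = 2580

φ(3873) = 2580


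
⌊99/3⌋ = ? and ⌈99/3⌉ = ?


99/3 = 33.0000
floor = 33
ceil = 33

floor = 33, ceil = 33


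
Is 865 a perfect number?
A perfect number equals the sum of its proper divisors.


Proper divisors of 865: 1, 5, 173
Sum = 1 + 5 + 173 = 179

No, 865 is not perfect (179 ≠ 865)


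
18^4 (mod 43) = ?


18^1 mod 43 = 18
18^2 mod 43 = 23
18^3 mod 43 = 27
18^4 mod 43 = 13


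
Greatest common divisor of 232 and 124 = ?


232 = 1 * 124 + 108
124 = 1 * 108 + 16
108 = 6 * 16 + 12
16 = 1 * 12 + 4
12 = 3 * 4 + 0
GCD = 4


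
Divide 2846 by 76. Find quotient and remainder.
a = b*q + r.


2846 = 76 * 37 + 34
Check: 2812 + 34 = 2846

q = 37, r = 34


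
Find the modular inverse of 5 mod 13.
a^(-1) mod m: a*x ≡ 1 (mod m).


Use the extended Euclidean algorithm on (13, 5); each row r = 13*s + 5*t:
r=13, s=1, t=0
r=5, s=0, t=1
q=2: r=3, s=1, t=-2   [13*(1) + 5*(-2) = 3]
q=1: r=2, s=-1, t=3   [13*(-1) + 5*(3) = 2]
q=1: r=1, s=2, t=-5   [13*(2) + 5*(-5) = 1]
q=2: r=0, s=-5, t=13   [13*(-5) + 5*(13) = 0]
GCD = 1 with t = -5, so 5*(-5) ≡ 1 (mod 13)
Inverse = -5 mod 13 = 8
Check: 5 * 8 = 40 ≡ 1 (mod 13)

5^(-1) ≡ 8 (mod 13)


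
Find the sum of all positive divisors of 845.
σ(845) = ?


Divisors of 845: 1, 5, 13, 65, 169, 845
Sum = 1 + 5 + 13 + 65 + 169 + 845 = 1098

σ(845) = 1098


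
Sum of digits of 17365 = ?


1 + 7 + 3 + 6 + 5 = 22


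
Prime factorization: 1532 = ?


1532 / 2 = 766
766 / 2 = 383
383 / 383 = 1
1532 = 2^2 × 383


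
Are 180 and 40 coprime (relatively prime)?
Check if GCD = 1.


Euclidean algorithm:
180 = 4 * 40 + 20
40 = 2 * 20 + 0
GCD(180, 40) = 20

No, not coprime (GCD = 20)


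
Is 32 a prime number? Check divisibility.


32 / 2 = 16 (exact division)
32 is NOT prime.

No, 32 is not prime


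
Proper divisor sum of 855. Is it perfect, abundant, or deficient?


Proper divisors: 1, 3, 5, 9, 15, 19, 45, 57, 95, 171, 285
Sum = 1 + 3 + 5 + 9 + 15 + 19 + 45 + 57 + 95 + 171 + 285 = 705
705 < 855 → deficient

s(855) = 705 (deficient)


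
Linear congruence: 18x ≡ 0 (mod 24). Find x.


GCD(18, 24) = 6 divides 0
Divide: 3x ≡ 0 (mod 4)
x ≡ 0 (mod 4)


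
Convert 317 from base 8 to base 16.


317 (base 8) = 207 (decimal)
207 (decimal) = CF (base 16)


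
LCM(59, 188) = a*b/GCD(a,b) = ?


GCD(59, 188) = 1
LCM = 59*188/1 = 11092/1 = 11092

LCM = 11092


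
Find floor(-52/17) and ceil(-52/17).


-52/17 = -3.0588
floor = -4
ceil = -3

floor = -4, ceil = -3


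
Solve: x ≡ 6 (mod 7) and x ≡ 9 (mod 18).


M = 7*18 = 126
M1 = M/7 = 18, M2 = M/18 = 7
M1^(-1) mod 7 = 2, M2^(-1) mod 18 = 13
x = 6*18*2 + 9*7*13 = 1035
1035 mod 126 = 27
Check: 27 mod 7 = 6 ✓, 27 mod 18 = 9 ✓

x ≡ 27 (mod 126)


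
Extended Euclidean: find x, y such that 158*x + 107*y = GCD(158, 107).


Tabular extended Euclidean (each row: r = 158*s + 107*t):
r=158, s=1, t=0
r=107, s=0, t=1
q=1: r=51, s=1, t=-1   [158*(1) + 107*(-1) = 51]
q=2: r=5, s=-2, t=3   [158*(-2) + 107*(3) = 5]
q=10: r=1, s=21, t=-31   [158*(21) + 107*(-31) = 1]
q=5: r=0, s=-107, t=158   [158*(-107) + 107*(158) = 0]
GCD = 1; from the row with r=1: x=21, y=-31
Check: 158*(21) + 107*(-31) = 3318 - 3317 = 1

GCD = 1, x = 21, y = -31


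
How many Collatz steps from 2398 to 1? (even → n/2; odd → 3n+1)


2398 → 1199 → 3598 → 1799 → 5398 → 2699 → 8098 → 4049 → 12148 → 6074 → 3037 → 9112 → 4556 → 2278 → 1139 → 3418 → 1709 → 5128 → 2564 → 1282 → 641 → 1924 → 962 → 481 → 1444 → 722 → 361 → 1084 → 542 → 271 → 814 → 407 → 1222 → 611 → 1834 → 917 → 2752 → 1376 → 688 → 344 → 172 → 86 → 43 → 130 → 65 → 196 → 98 → 49 → 148 → 74 → 37 → 112 → 56 → 28 → 14 → 7 → 22 → 11 → 34 → 17 → 52 → 26 → 13 → 40 → 20 → 10 → 5 → 16 → 8 → 4 → 2 → 1
Total steps = 71

71 steps


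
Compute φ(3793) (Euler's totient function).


3793 = 3793
Prime factors: 3793
φ(3793) = 3793 × (1-1/3793)
= 3793 × 3792/3793 = 3792

φ(3793) = 3792


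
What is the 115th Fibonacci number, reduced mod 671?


F(k) mod 671 for k=1..115:
1, 1, 2, 3, 5, 8, 13, 21, 34, 55, 89, 144, 233, 377, 610, 316, 255, 571, 155, 55, 210, 265, 475, 69, 544, 613, 486, 428, 243, 0, 243, 243, 486, 58, 544, 602, 475, 406, 210, 616, 155, 100, 255, 355, 610, 294, 233, 527, 89, 616, 34, 650, 13, 663, 5, 668, 2, 670, 1, 0, 1, 1, 2, 3, 5, 8, 13, 21, 34, 55, 89, 144, 233, 377, 610, 316, 255, 571, 155, 55, 210, 265, 475, 69, 544, 613, 486, 428, 243, 0, 243, 243, 486, 58, 544, 602, 475, 406, 210, 616, 155, 100, 255, 355, 610, 294, 233, 527, 89, 616, 34, 650, 13, 663, 5
F(115) mod 671 = 5


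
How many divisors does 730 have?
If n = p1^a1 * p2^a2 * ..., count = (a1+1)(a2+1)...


730 = 2^1 × 5^1 × 73^1
d(730) = (1+1) × (1+1) × (1+1) = 8

8 divisors


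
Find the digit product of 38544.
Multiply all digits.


3 × 8 × 5 × 4 × 4 = 1920


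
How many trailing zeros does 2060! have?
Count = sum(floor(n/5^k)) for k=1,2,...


floor(2060/5) = 412
floor(2060/25) = 82
floor(2060/125) = 16
floor(2060/625) = 3
Total = 513

513 trailing zeros


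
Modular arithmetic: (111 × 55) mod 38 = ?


111 × 55 = 6105
6105 mod 38 = 25


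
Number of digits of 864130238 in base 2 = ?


864130238 in base 2 = 110011100000011001010010111110
Number of digits = 30

30 digits (base 2)


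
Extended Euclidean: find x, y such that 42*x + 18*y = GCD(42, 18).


Tabular extended Euclidean (each row: r = 42*s + 18*t):
r=42, s=1, t=0
r=18, s=0, t=1
q=2: r=6, s=1, t=-2   [42*(1) + 18*(-2) = 6]
q=3: r=0, s=-3, t=7   [42*(-3) + 18*(7) = 0]
GCD = 6; from the row with r=6: x=1, y=-2
Check: 42*(1) + 18*(-2) = 42 - 36 = 6

GCD = 6, x = 1, y = -2


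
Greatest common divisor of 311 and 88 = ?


311 = 3 * 88 + 47
88 = 1 * 47 + 41
47 = 1 * 41 + 6
41 = 6 * 6 + 5
6 = 1 * 5 + 1
5 = 5 * 1 + 0
GCD = 1


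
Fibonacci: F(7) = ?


Sequence: 1, 1, 2, 3, 5, 8, 13
F(7) = 13


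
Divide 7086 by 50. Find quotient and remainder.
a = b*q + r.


7086 = 50 * 141 + 36
Check: 7050 + 36 = 7086

q = 141, r = 36


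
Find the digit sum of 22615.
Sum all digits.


2 + 2 + 6 + 1 + 5 = 16


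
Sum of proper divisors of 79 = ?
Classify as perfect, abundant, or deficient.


Proper divisors: 1
Sum = 1 = 1
1 < 79 → deficient

s(79) = 1 (deficient)


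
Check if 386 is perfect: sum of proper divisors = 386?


Proper divisors of 386: 1, 2, 193
Sum = 1 + 2 + 193 = 196

No, 386 is not perfect (196 ≠ 386)


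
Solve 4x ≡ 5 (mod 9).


GCD(4, 9) = 1, unique solution
a^(-1) mod 9 = 7
x = 7 * 5 mod 9 = 8

x ≡ 8 (mod 9)


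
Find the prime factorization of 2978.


2978 / 2 = 1489
1489 / 1489 = 1
2978 = 2 × 1489


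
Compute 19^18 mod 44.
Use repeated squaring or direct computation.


19^1 mod 44 = 19
19^2 mod 44 = 9
19^3 mod 44 = 39
19^4 mod 44 = 37
19^5 mod 44 = 43
19^6 mod 44 = 25
19^7 mod 44 = 35
19^8 mod 44 = 5
19^9 mod 44 = 7
19^10 mod 44 = 1
19^11 mod 44 = 19
19^12 mod 44 = 9
19^13 mod 44 = 39
19^14 mod 44 = 37
19^15 mod 44 = 43
19^16 mod 44 = 25
19^17 mod 44 = 35
19^18 mod 44 = 5


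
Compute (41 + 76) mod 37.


41 + 76 = 117
117 mod 37 = 6


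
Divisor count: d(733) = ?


733 = 733^1
d(733) = (1+1) = 2

2 divisors


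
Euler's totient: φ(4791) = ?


4791 = 3 × 1597
Prime factors: 3, 1597
φ(4791) = 4791 × (1-1/3) × (1-1/1597)
= 4791 × 2/3 × 1596/1597 = 3192

φ(4791) = 3192


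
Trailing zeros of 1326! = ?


floor(1326/5) = 265
floor(1326/25) = 53
floor(1326/125) = 10
floor(1326/625) = 2
Total = 330

330 trailing zeros


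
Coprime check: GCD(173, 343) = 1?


Euclidean algorithm:
343 = 1 * 173 + 170
173 = 1 * 170 + 3
170 = 56 * 3 + 2
3 = 1 * 2 + 1
2 = 2 * 1 + 0
GCD(173, 343) = 1

Yes, coprime (GCD = 1)


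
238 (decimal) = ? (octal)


238 (base 10) = 238 (decimal)
238 (decimal) = 356 (base 8)


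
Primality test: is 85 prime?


85 / 5 = 17 (exact division)
85 is NOT prime.

No, 85 is not prime


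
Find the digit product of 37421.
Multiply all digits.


3 × 7 × 4 × 2 × 1 = 168


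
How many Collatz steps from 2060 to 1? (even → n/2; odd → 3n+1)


2060 → 1030 → 515 → 1546 → 773 → 2320 → 1160 → 580 → 290 → 145 → 436 → 218 → 109 → 328 → 164 → 82 → 41 → 124 → 62 → 31 → 94 → 47 → 142 → 71 → 214 → 107 → 322 → 161 → 484 → 242 → 121 → 364 → 182 → 91 → 274 → 137 → 412 → 206 → 103 → 310 → 155 → 466 → 233 → 700 → 350 → 175 → 526 → 263 → 790 → 395 → 1186 → 593 → 1780 → 890 → 445 → 1336 → 668 → 334 → 167 → 502 → 251 → 754 → 377 → 1132 → 566 → 283 → 850 → 425 → 1276 → 638 → 319 → 958 → 479 → 1438 → 719 → 2158 → 1079 → 3238 → 1619 → 4858 → 2429 → 7288 → 3644 → 1822 → 911 → 2734 → 1367 → 4102 → 2051 → 6154 → 3077 → 9232 → 4616 → 2308 → 1154 → 577 → 1732 → 866 → 433 → 1300 → 650 → 325 → 976 → 488 → 244 → 122 → 61 → 184 → 92 → 46 → 23 → 70 → 35 → 106 → 53 → 160 → 80 → 40 → 20 → 10 → 5 → 16 → 8 → 4 → 2 → 1
Total steps = 125

125 steps


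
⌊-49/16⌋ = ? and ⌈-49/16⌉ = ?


-49/16 = -3.0625
floor = -4
ceil = -3

floor = -4, ceil = -3


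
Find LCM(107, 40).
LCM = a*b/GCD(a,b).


GCD(107, 40) = 1
LCM = 107*40/1 = 4280/1 = 4280

LCM = 4280


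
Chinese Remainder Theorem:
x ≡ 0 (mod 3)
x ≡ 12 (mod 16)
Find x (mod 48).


M = 3*16 = 48
M1 = M/3 = 16, M2 = M/16 = 3
M1^(-1) mod 3 = 1, M2^(-1) mod 16 = 11
x = 0*16*1 + 12*3*11 = 396
396 mod 48 = 12
Check: 12 mod 3 = 0 ✓, 12 mod 16 = 12 ✓

x ≡ 12 (mod 48)


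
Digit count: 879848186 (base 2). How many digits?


879848186 in base 2 = 110100011100010110101011111010
Number of digits = 30

30 digits (base 2)


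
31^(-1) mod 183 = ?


Use the extended Euclidean algorithm on (183, 31); each row r = 183*s + 31*t:
r=183, s=1, t=0
r=31, s=0, t=1
q=5: r=28, s=1, t=-5   [183*(1) + 31*(-5) = 28]
q=1: r=3, s=-1, t=6   [183*(-1) + 31*(6) = 3]
q=9: r=1, s=10, t=-59   [183*(10) + 31*(-59) = 1]
q=3: r=0, s=-31, t=183   [183*(-31) + 31*(183) = 0]
GCD = 1 with t = -59, so 31*(-59) ≡ 1 (mod 183)
Inverse = -59 mod 183 = 124
Check: 31 * 124 = 3844 ≡ 1 (mod 183)

31^(-1) ≡ 124 (mod 183)


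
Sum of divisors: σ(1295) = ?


Divisors of 1295: 1, 5, 7, 35, 37, 185, 259, 1295
Sum = 1 + 5 + 7 + 35 + 37 + 185 + 259 + 1295 = 1824

σ(1295) = 1824


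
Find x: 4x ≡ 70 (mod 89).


GCD(4, 89) = 1, unique solution
a^(-1) mod 89 = 67
x = 67 * 70 mod 89 = 62

x ≡ 62 (mod 89)


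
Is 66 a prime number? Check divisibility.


66 / 2 = 33 (exact division)
66 is NOT prime.

No, 66 is not prime


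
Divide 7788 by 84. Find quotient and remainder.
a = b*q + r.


7788 = 84 * 92 + 60
Check: 7728 + 60 = 7788

q = 92, r = 60


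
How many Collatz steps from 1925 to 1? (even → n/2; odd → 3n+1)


1925 → 5776 → 2888 → 1444 → 722 → 361 → 1084 → 542 → 271 → 814 → 407 → 1222 → 611 → 1834 → 917 → 2752 → 1376 → 688 → 344 → 172 → 86 → 43 → 130 → 65 → 196 → 98 → 49 → 148 → 74 → 37 → 112 → 56 → 28 → 14 → 7 → 22 → 11 → 34 → 17 → 52 → 26 → 13 → 40 → 20 → 10 → 5 → 16 → 8 → 4 → 2 → 1
Total steps = 50

50 steps


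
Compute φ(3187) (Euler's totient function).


3187 = 3187
Prime factors: 3187
φ(3187) = 3187 × (1-1/3187)
= 3187 × 3186/3187 = 3186

φ(3187) = 3186


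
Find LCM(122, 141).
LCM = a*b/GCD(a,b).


GCD(122, 141) = 1
LCM = 122*141/1 = 17202/1 = 17202

LCM = 17202


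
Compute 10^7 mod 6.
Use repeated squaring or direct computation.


10^1 mod 6 = 4
10^2 mod 6 = 4
10^3 mod 6 = 4
10^4 mod 6 = 4
10^5 mod 6 = 4
10^6 mod 6 = 4
10^7 mod 6 = 4


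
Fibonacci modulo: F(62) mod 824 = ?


F(k) mod 824 for k=1..62:
1, 1, 2, 3, 5, 8, 13, 21, 34, 55, 89, 144, 233, 377, 610, 163, 773, 112, 61, 173, 234, 407, 641, 224, 41, 265, 306, 571, 53, 624, 677, 477, 330, 807, 313, 296, 609, 81, 690, 771, 637, 584, 397, 157, 554, 711, 441, 328, 769, 273, 218, 491, 709, 376, 261, 637, 74, 711, 785, 672, 633, 481
F(62) mod 824 = 481


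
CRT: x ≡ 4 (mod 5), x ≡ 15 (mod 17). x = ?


M = 5*17 = 85
M1 = M/5 = 17, M2 = M/17 = 5
M1^(-1) mod 5 = 3, M2^(-1) mod 17 = 7
x = 4*17*3 + 15*5*7 = 729
729 mod 85 = 49
Check: 49 mod 5 = 4 ✓, 49 mod 17 = 15 ✓

x ≡ 49 (mod 85)


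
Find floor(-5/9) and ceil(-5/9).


-5/9 = -0.5556
floor = -1
ceil = 0

floor = -1, ceil = 0


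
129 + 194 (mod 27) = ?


129 + 194 = 323
323 mod 27 = 26


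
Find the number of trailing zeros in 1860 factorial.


floor(1860/5) = 372
floor(1860/25) = 74
floor(1860/125) = 14
floor(1860/625) = 2
Total = 462

462 trailing zeros


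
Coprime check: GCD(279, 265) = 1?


Euclidean algorithm:
279 = 1 * 265 + 14
265 = 18 * 14 + 13
14 = 1 * 13 + 1
13 = 13 * 1 + 0
GCD(279, 265) = 1

Yes, coprime (GCD = 1)


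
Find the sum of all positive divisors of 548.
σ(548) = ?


Divisors of 548: 1, 2, 4, 137, 274, 548
Sum = 1 + 2 + 4 + 137 + 274 + 548 = 966

σ(548) = 966


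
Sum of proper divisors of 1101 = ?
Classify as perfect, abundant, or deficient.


Proper divisors: 1, 3, 367
Sum = 1 + 3 + 367 = 371
371 < 1101 → deficient

s(1101) = 371 (deficient)


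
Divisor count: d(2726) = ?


2726 = 2^1 × 29^1 × 47^1
d(2726) = (1+1) × (1+1) × (1+1) = 8

8 divisors


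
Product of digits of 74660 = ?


7 × 4 × 6 × 6 × 0 = 0


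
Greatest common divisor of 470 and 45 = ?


470 = 10 * 45 + 20
45 = 2 * 20 + 5
20 = 4 * 5 + 0
GCD = 5


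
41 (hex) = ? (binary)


41 (base 16) = 65 (decimal)
65 (decimal) = 1000001 (base 2)


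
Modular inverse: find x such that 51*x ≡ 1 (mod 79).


Use the extended Euclidean algorithm on (79, 51); each row r = 79*s + 51*t:
r=79, s=1, t=0
r=51, s=0, t=1
q=1: r=28, s=1, t=-1   [79*(1) + 51*(-1) = 28]
q=1: r=23, s=-1, t=2   [79*(-1) + 51*(2) = 23]
q=1: r=5, s=2, t=-3   [79*(2) + 51*(-3) = 5]
q=4: r=3, s=-9, t=14   [79*(-9) + 51*(14) = 3]
q=1: r=2, s=11, t=-17   [79*(11) + 51*(-17) = 2]
q=1: r=1, s=-20, t=31   [79*(-20) + 51*(31) = 1]
q=2: r=0, s=51, t=-79   [79*(51) + 51*(-79) = 0]
GCD = 1 with t = 31, so 51*(31) ≡ 1 (mod 79)
Inverse = 31 mod 79 = 31
Check: 51 * 31 = 1581 ≡ 1 (mod 79)

51^(-1) ≡ 31 (mod 79)


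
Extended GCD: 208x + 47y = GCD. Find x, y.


Tabular extended Euclidean (each row: r = 208*s + 47*t):
r=208, s=1, t=0
r=47, s=0, t=1
q=4: r=20, s=1, t=-4   [208*(1) + 47*(-4) = 20]
q=2: r=7, s=-2, t=9   [208*(-2) + 47*(9) = 7]
q=2: r=6, s=5, t=-22   [208*(5) + 47*(-22) = 6]
q=1: r=1, s=-7, t=31   [208*(-7) + 47*(31) = 1]
q=6: r=0, s=47, t=-208   [208*(47) + 47*(-208) = 0]
GCD = 1; from the row with r=1: x=-7, y=31
Check: 208*(-7) + 47*(31) = -1456 + 1457 = 1

GCD = 1, x = -7, y = 31


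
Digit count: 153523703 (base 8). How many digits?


153523703 in base 8 = 1111512767
Number of digits = 10

10 digits (base 8)


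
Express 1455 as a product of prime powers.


1455 / 3 = 485
485 / 5 = 97
97 / 97 = 1
1455 = 3 × 5 × 97


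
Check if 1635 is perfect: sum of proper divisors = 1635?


Proper divisors of 1635: 1, 3, 5, 15, 109, 327, 545
Sum = 1 + 3 + 5 + 15 + 109 + 327 + 545 = 1005

No, 1635 is not perfect (1005 ≠ 1635)


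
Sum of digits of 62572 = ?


6 + 2 + 5 + 7 + 2 = 22


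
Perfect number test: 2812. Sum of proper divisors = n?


Proper divisors of 2812: 1, 2, 4, 19, 37, 38, 74, 76, 148, 703, 1406
Sum = 1 + 2 + 4 + 19 + 37 + 38 + 74 + 76 + 148 + 703 + 1406 = 2508

No, 2812 is not perfect (2508 ≠ 2812)


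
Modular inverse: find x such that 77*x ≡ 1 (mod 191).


Use the extended Euclidean algorithm on (191, 77); each row r = 191*s + 77*t:
r=191, s=1, t=0
r=77, s=0, t=1
q=2: r=37, s=1, t=-2   [191*(1) + 77*(-2) = 37]
q=2: r=3, s=-2, t=5   [191*(-2) + 77*(5) = 3]
q=12: r=1, s=25, t=-62   [191*(25) + 77*(-62) = 1]
q=3: r=0, s=-77, t=191   [191*(-77) + 77*(191) = 0]
GCD = 1 with t = -62, so 77*(-62) ≡ 1 (mod 191)
Inverse = -62 mod 191 = 129
Check: 77 * 129 = 9933 ≡ 1 (mod 191)

77^(-1) ≡ 129 (mod 191)


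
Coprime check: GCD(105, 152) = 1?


Euclidean algorithm:
152 = 1 * 105 + 47
105 = 2 * 47 + 11
47 = 4 * 11 + 3
11 = 3 * 3 + 2
3 = 1 * 2 + 1
2 = 2 * 1 + 0
GCD(105, 152) = 1

Yes, coprime (GCD = 1)


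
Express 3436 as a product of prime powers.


3436 / 2 = 1718
1718 / 2 = 859
859 / 859 = 1
3436 = 2^2 × 859


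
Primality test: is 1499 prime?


Check divisors up to sqrt(1499) = 38.7169
No divisors found.
1499 is prime.

Yes, 1499 is prime


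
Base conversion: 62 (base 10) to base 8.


62 (base 10) = 62 (decimal)
62 (decimal) = 76 (base 8)


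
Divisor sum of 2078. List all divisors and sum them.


Divisors of 2078: 1, 2, 1039, 2078
Sum = 1 + 2 + 1039 + 2078 = 3120

σ(2078) = 3120


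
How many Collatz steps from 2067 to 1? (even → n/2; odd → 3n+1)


2067 → 6202 → 3101 → 9304 → 4652 → 2326 → 1163 → 3490 → 1745 → 5236 → 2618 → 1309 → 3928 → 1964 → 982 → 491 → 1474 → 737 → 2212 → 1106 → 553 → 1660 → 830 → 415 → 1246 → 623 → 1870 → 935 → 2806 → 1403 → 4210 → 2105 → 6316 → 3158 → 1579 → 4738 → 2369 → 7108 → 3554 → 1777 → 5332 → 2666 → 1333 → 4000 → 2000 → 1000 → 500 → 250 → 125 → 376 → 188 → 94 → 47 → 142 → 71 → 214 → 107 → 322 → 161 → 484 → 242 → 121 → 364 → 182 → 91 → 274 → 137 → 412 → 206 → 103 → 310 → 155 → 466 → 233 → 700 → 350 → 175 → 526 → 263 → 790 → 395 → 1186 → 593 → 1780 → 890 → 445 → 1336 → 668 → 334 → 167 → 502 → 251 → 754 → 377 → 1132 → 566 → 283 → 850 → 425 → 1276 → 638 → 319 → 958 → 479 → 1438 → 719 → 2158 → 1079 → 3238 → 1619 → 4858 → 2429 → 7288 → 3644 → 1822 → 911 → 2734 → 1367 → 4102 → 2051 → 6154 → 3077 → 9232 → 4616 → 2308 → 1154 → 577 → 1732 → 866 → 433 → 1300 → 650 → 325 → 976 → 488 → 244 → 122 → 61 → 184 → 92 → 46 → 23 → 70 → 35 → 106 → 53 → 160 → 80 → 40 → 20 → 10 → 5 → 16 → 8 → 4 → 2 → 1
Total steps = 156

156 steps


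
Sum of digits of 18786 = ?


1 + 8 + 7 + 8 + 6 = 30


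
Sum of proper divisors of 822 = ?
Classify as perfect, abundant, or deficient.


Proper divisors: 1, 2, 3, 6, 137, 274, 411
Sum = 1 + 2 + 3 + 6 + 137 + 274 + 411 = 834
834 > 822 → abundant

s(822) = 834 (abundant)


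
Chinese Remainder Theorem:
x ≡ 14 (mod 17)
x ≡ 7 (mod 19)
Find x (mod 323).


M = 17*19 = 323
M1 = M/17 = 19, M2 = M/19 = 17
M1^(-1) mod 17 = 9, M2^(-1) mod 19 = 9
x = 14*19*9 + 7*17*9 = 3465
3465 mod 323 = 235
Check: 235 mod 17 = 14 ✓, 235 mod 19 = 7 ✓

x ≡ 235 (mod 323)


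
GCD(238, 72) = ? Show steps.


238 = 3 * 72 + 22
72 = 3 * 22 + 6
22 = 3 * 6 + 4
6 = 1 * 4 + 2
4 = 2 * 2 + 0
GCD = 2


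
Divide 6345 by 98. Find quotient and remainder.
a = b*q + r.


6345 = 98 * 64 + 73
Check: 6272 + 73 = 6345

q = 64, r = 73


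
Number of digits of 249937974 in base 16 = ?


249937974 in base 16 = EE5C036
Number of digits = 7

7 digits (base 16)


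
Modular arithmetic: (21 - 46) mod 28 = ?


21 - 46 = -25
-25 mod 28 = 3


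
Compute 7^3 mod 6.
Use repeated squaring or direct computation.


7^1 mod 6 = 1
7^2 mod 6 = 1
7^3 mod 6 = 1


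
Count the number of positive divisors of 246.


246 = 2^1 × 3^1 × 41^1
d(246) = (1+1) × (1+1) × (1+1) = 8

8 divisors


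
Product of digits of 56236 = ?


5 × 6 × 2 × 3 × 6 = 1080


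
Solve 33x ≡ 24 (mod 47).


GCD(33, 47) = 1, unique solution
a^(-1) mod 47 = 10
x = 10 * 24 mod 47 = 5

x ≡ 5 (mod 47)


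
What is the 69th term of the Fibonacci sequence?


Sequence: 1, 1, 2, 3, 5, 8, 13, 21, 34, 55, 89, 144, 233, 377, 610, 987, 1597, 2584, 4181, 6765, 10946, 17711, 28657, 46368, 75025, 121393, 196418, 317811, 514229, 832040, 1346269, 2178309, 3524578, 5702887, 9227465, 14930352, 24157817, 39088169, 63245986, 102334155, 165580141, 267914296, 433494437, 701408733, 1134903170, 1836311903, 2971215073, 4807526976, 7778742049, 12586269025, 20365011074, 32951280099, 53316291173, 86267571272, 139583862445, 225851433717, 365435296162, 591286729879, 956722026041, 1548008755920, 2504730781961, 4052739537881, 6557470319842, 10610209857723, 17167680177565, 27777890035288, 44945570212853, 72723460248141, 117669030460994
F(69) = 117669030460994


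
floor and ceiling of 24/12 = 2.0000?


24/12 = 2.0000
floor = 2
ceil = 2

floor = 2, ceil = 2


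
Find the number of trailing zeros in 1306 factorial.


floor(1306/5) = 261
floor(1306/25) = 52
floor(1306/125) = 10
floor(1306/625) = 2
Total = 325

325 trailing zeros


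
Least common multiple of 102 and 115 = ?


GCD(102, 115) = 1
LCM = 102*115/1 = 11730/1 = 11730

LCM = 11730


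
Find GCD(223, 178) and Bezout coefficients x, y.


Tabular extended Euclidean (each row: r = 223*s + 178*t):
r=223, s=1, t=0
r=178, s=0, t=1
q=1: r=45, s=1, t=-1   [223*(1) + 178*(-1) = 45]
q=3: r=43, s=-3, t=4   [223*(-3) + 178*(4) = 43]
q=1: r=2, s=4, t=-5   [223*(4) + 178*(-5) = 2]
q=21: r=1, s=-87, t=109   [223*(-87) + 178*(109) = 1]
q=2: r=0, s=178, t=-223   [223*(178) + 178*(-223) = 0]
GCD = 1; from the row with r=1: x=-87, y=109
Check: 223*(-87) + 178*(109) = -19401 + 19402 = 1

GCD = 1, x = -87, y = 109


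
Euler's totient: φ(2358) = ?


2358 = 2 × 3^2 × 131
Prime factors: 2, 3, 131
φ(2358) = 2358 × (1-1/2) × (1-1/3) × (1-1/131)
= 2358 × 1/2 × 2/3 × 130/131 = 780

φ(2358) = 780


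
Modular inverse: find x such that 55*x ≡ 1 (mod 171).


Use the extended Euclidean algorithm on (171, 55); each row r = 171*s + 55*t:
r=171, s=1, t=0
r=55, s=0, t=1
q=3: r=6, s=1, t=-3   [171*(1) + 55*(-3) = 6]
q=9: r=1, s=-9, t=28   [171*(-9) + 55*(28) = 1]
q=6: r=0, s=55, t=-171   [171*(55) + 55*(-171) = 0]
GCD = 1 with t = 28, so 55*(28) ≡ 1 (mod 171)
Inverse = 28 mod 171 = 28
Check: 55 * 28 = 1540 ≡ 1 (mod 171)

55^(-1) ≡ 28 (mod 171)


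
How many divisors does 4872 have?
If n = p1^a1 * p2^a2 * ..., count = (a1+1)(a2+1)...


4872 = 2^3 × 3^1 × 7^1 × 29^1
d(4872) = (3+1) × (1+1) × (1+1) × (1+1) = 32

32 divisors


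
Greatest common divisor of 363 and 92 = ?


363 = 3 * 92 + 87
92 = 1 * 87 + 5
87 = 17 * 5 + 2
5 = 2 * 2 + 1
2 = 2 * 1 + 0
GCD = 1


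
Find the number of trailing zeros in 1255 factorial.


floor(1255/5) = 251
floor(1255/25) = 50
floor(1255/125) = 10
floor(1255/625) = 2
Total = 313

313 trailing zeros


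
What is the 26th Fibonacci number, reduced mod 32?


F(k) mod 32 for k=1..26:
1, 1, 2, 3, 5, 8, 13, 21, 2, 23, 25, 16, 9, 25, 2, 27, 29, 24, 21, 13, 2, 15, 17, 0, 17, 17
F(26) mod 32 = 17


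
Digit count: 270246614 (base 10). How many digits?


270246614 has 9 digits in base 10
floor(log10(270246614)) + 1 = floor(8.4318) + 1 = 9

9 digits (base 10)


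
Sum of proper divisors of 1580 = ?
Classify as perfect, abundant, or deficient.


Proper divisors: 1, 2, 4, 5, 10, 20, 79, 158, 316, 395, 790
Sum = 1 + 2 + 4 + 5 + 10 + 20 + 79 + 158 + 316 + 395 + 790 = 1780
1780 > 1580 → abundant

s(1580) = 1780 (abundant)


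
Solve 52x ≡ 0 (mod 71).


GCD(52, 71) = 1, unique solution
a^(-1) mod 71 = 56
x = 56 * 0 mod 71 = 0

x ≡ 0 (mod 71)


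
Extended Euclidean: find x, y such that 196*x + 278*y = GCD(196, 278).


Tabular extended Euclidean (each row: r = 196*s + 278*t):
r=196, s=1, t=0
r=278, s=0, t=1
q=0: r=196, s=1, t=0   [196*(1) + 278*(0) = 196]
q=1: r=82, s=-1, t=1   [196*(-1) + 278*(1) = 82]
q=2: r=32, s=3, t=-2   [196*(3) + 278*(-2) = 32]
q=2: r=18, s=-7, t=5   [196*(-7) + 278*(5) = 18]
q=1: r=14, s=10, t=-7   [196*(10) + 278*(-7) = 14]
q=1: r=4, s=-17, t=12   [196*(-17) + 278*(12) = 4]
q=3: r=2, s=61, t=-43   [196*(61) + 278*(-43) = 2]
q=2: r=0, s=-139, t=98   [196*(-139) + 278*(98) = 0]
GCD = 2; from the row with r=2: x=61, y=-43
Check: 196*(61) + 278*(-43) = 11956 - 11954 = 2

GCD = 2, x = 61, y = -43


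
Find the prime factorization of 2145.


2145 / 3 = 715
715 / 5 = 143
143 / 11 = 13
13 / 13 = 1
2145 = 3 × 5 × 11 × 13


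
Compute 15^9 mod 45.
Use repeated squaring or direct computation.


15^1 mod 45 = 15
15^2 mod 45 = 0
15^3 mod 45 = 0
15^4 mod 45 = 0
15^5 mod 45 = 0
15^6 mod 45 = 0
15^7 mod 45 = 0
15^8 mod 45 = 0
15^9 mod 45 = 0


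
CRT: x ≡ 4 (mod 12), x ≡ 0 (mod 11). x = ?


M = 12*11 = 132
M1 = M/12 = 11, M2 = M/11 = 12
M1^(-1) mod 12 = 11, M2^(-1) mod 11 = 1
x = 4*11*11 + 0*12*1 = 484
484 mod 132 = 88
Check: 88 mod 12 = 4 ✓, 88 mod 11 = 0 ✓

x ≡ 88 (mod 132)


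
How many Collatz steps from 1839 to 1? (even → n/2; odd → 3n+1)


1839 → 5518 → 2759 → 8278 → 4139 → 12418 → 6209 → 18628 → 9314 → 4657 → 13972 → 6986 → 3493 → 10480 → 5240 → 2620 → 1310 → 655 → 1966 → 983 → 2950 → 1475 → 4426 → 2213 → 6640 → 3320 → 1660 → 830 → 415 → 1246 → 623 → 1870 → 935 → 2806 → 1403 → 4210 → 2105 → 6316 → 3158 → 1579 → 4738 → 2369 → 7108 → 3554 → 1777 → 5332 → 2666 → 1333 → 4000 → 2000 → 1000 → 500 → 250 → 125 → 376 → 188 → 94 → 47 → 142 → 71 → 214 → 107 → 322 → 161 → 484 → 242 → 121 → 364 → 182 → 91 → 274 → 137 → 412 → 206 → 103 → 310 → 155 → 466 → 233 → 700 → 350 → 175 → 526 → 263 → 790 → 395 → 1186 → 593 → 1780 → 890 → 445 → 1336 → 668 → 334 → 167 → 502 → 251 → 754 → 377 → 1132 → 566 → 283 → 850 → 425 → 1276 → 638 → 319 → 958 → 479 → 1438 → 719 → 2158 → 1079 → 3238 → 1619 → 4858 → 2429 → 7288 → 3644 → 1822 → 911 → 2734 → 1367 → 4102 → 2051 → 6154 → 3077 → 9232 → 4616 → 2308 → 1154 → 577 → 1732 → 866 → 433 → 1300 → 650 → 325 → 976 → 488 → 244 → 122 → 61 → 184 → 92 → 46 → 23 → 70 → 35 → 106 → 53 → 160 → 80 → 40 → 20 → 10 → 5 → 16 → 8 → 4 → 2 → 1
Total steps = 161

161 steps


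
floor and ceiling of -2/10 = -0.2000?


-2/10 = -0.2000
floor = -1
ceil = 0

floor = -1, ceil = 0


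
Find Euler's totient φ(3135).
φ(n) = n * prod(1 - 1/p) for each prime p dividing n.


3135 = 3 × 5 × 11 × 19
Prime factors: 3, 5, 11, 19
φ(3135) = 3135 × (1-1/3) × (1-1/5) × (1-1/11) × (1-1/19)
= 3135 × 2/3 × 4/5 × 10/11 × 18/19 = 1440

φ(3135) = 1440


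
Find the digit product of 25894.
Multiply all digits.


2 × 5 × 8 × 9 × 4 = 2880


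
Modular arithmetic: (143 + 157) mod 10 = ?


143 + 157 = 300
300 mod 10 = 0


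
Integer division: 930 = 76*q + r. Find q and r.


930 = 76 * 12 + 18
Check: 912 + 18 = 930

q = 12, r = 18


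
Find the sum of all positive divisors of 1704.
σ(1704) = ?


Divisors of 1704: 1, 2, 3, 4, 6, 8, 12, 24, 71, 142, 213, 284, 426, 568, 852, 1704
Sum = 1 + 2 + 3 + 4 + 6 + 8 + 12 + 24 + 71 + 142 + 213 + 284 + 426 + 568 + 852 + 1704 = 4320

σ(1704) = 4320


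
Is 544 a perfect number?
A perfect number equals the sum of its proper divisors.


Proper divisors of 544: 1, 2, 4, 8, 16, 17, 32, 34, 68, 136, 272
Sum = 1 + 2 + 4 + 8 + 16 + 17 + 32 + 34 + 68 + 136 + 272 = 590

No, 544 is not perfect (590 ≠ 544)


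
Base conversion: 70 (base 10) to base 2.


70 (base 10) = 70 (decimal)
70 (decimal) = 1000110 (base 2)


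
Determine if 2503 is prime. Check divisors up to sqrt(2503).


Check divisors up to sqrt(2503) = 50.0300
No divisors found.
2503 is prime.

Yes, 2503 is prime


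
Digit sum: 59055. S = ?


5 + 9 + 0 + 5 + 5 = 24


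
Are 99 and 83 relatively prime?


Euclidean algorithm:
99 = 1 * 83 + 16
83 = 5 * 16 + 3
16 = 5 * 3 + 1
3 = 3 * 1 + 0
GCD(99, 83) = 1

Yes, coprime (GCD = 1)


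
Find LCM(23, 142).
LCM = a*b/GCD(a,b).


GCD(23, 142) = 1
LCM = 23*142/1 = 3266/1 = 3266

LCM = 3266


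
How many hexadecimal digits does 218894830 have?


218894830 in base 16 = D0C11EE
Number of digits = 7

7 digits (base 16)


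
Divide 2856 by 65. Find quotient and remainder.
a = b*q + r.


2856 = 65 * 43 + 61
Check: 2795 + 61 = 2856

q = 43, r = 61


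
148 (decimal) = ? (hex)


148 (base 10) = 148 (decimal)
148 (decimal) = 94 (base 16)


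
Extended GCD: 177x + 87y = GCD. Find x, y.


Tabular extended Euclidean (each row: r = 177*s + 87*t):
r=177, s=1, t=0
r=87, s=0, t=1
q=2: r=3, s=1, t=-2   [177*(1) + 87*(-2) = 3]
q=29: r=0, s=-29, t=59   [177*(-29) + 87*(59) = 0]
GCD = 3; from the row with r=3: x=1, y=-2
Check: 177*(1) + 87*(-2) = 177 - 174 = 3

GCD = 3, x = 1, y = -2


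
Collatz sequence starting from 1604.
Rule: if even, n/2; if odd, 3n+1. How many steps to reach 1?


1604 → 802 → 401 → 1204 → 602 → 301 → 904 → 452 → 226 → 113 → 340 → 170 → 85 → 256 → 128 → 64 → 32 → 16 → 8 → 4 → 2 → 1
Total steps = 21

21 steps


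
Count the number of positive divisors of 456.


456 = 2^3 × 3^1 × 19^1
d(456) = (3+1) × (1+1) × (1+1) = 16

16 divisors


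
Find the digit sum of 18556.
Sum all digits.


1 + 8 + 5 + 5 + 6 = 25


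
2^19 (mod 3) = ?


2^1 mod 3 = 2
2^2 mod 3 = 1
2^3 mod 3 = 2
2^4 mod 3 = 1
2^5 mod 3 = 2
2^6 mod 3 = 1
2^7 mod 3 = 2
2^8 mod 3 = 1
2^9 mod 3 = 2
2^10 mod 3 = 1
2^11 mod 3 = 2
2^12 mod 3 = 1
2^13 mod 3 = 2
2^14 mod 3 = 1
2^15 mod 3 = 2
2^16 mod 3 = 1
2^17 mod 3 = 2
2^18 mod 3 = 1
2^19 mod 3 = 2


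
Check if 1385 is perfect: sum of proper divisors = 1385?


Proper divisors of 1385: 1, 5, 277
Sum = 1 + 5 + 277 = 283

No, 1385 is not perfect (283 ≠ 1385)


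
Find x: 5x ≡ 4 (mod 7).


GCD(5, 7) = 1, unique solution
a^(-1) mod 7 = 3
x = 3 * 4 mod 7 = 5

x ≡ 5 (mod 7)


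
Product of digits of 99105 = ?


9 × 9 × 1 × 0 × 5 = 0


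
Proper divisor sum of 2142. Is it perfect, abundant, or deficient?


Proper divisors: 1, 2, 3, 6, 7, 9, 14, 17, 18, 21, 34, 42, 51, 63, 102, 119, 126, 153, 238, 306, 357, 714, 1071
Sum = 1 + 2 + 3 + 6 + 7 + 9 + 14 + 17 + 18 + 21 + 34 + 42 + 51 + 63 + 102 + 119 + 126 + 153 + 238 + 306 + 357 + 714 + 1071 = 3474
3474 > 2142 → abundant

s(2142) = 3474 (abundant)


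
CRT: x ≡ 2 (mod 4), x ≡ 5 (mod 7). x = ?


M = 4*7 = 28
M1 = M/4 = 7, M2 = M/7 = 4
M1^(-1) mod 4 = 3, M2^(-1) mod 7 = 2
x = 2*7*3 + 5*4*2 = 82
82 mod 28 = 26
Check: 26 mod 4 = 2 ✓, 26 mod 7 = 5 ✓

x ≡ 26 (mod 28)


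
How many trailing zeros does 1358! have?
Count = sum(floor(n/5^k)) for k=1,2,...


floor(1358/5) = 271
floor(1358/25) = 54
floor(1358/125) = 10
floor(1358/625) = 2
Total = 337

337 trailing zeros


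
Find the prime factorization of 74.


74 / 2 = 37
37 / 37 = 1
74 = 2 × 37


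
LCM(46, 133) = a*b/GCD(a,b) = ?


GCD(46, 133) = 1
LCM = 46*133/1 = 6118/1 = 6118

LCM = 6118


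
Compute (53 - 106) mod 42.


53 - 106 = -53
-53 mod 42 = 31


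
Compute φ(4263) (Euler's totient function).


4263 = 3 × 7^2 × 29
Prime factors: 3, 7, 29
φ(4263) = 4263 × (1-1/3) × (1-1/7) × (1-1/29)
= 4263 × 2/3 × 6/7 × 28/29 = 2352

φ(4263) = 2352


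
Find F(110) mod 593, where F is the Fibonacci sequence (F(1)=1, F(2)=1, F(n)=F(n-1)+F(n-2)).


F(k) mod 593 for k=1..110:
1, 1, 2, 3, 5, 8, 13, 21, 34, 55, 89, 144, 233, 377, 17, 394, 411, 212, 30, 242, 272, 514, 193, 114, 307, 421, 135, 556, 98, 61, 159, 220, 379, 6, 385, 391, 183, 574, 164, 145, 309, 454, 170, 31, 201, 232, 433, 72, 505, 577, 489, 473, 369, 249, 25, 274, 299, 573, 279, 259, 538, 204, 149, 353, 502, 262, 171, 433, 11, 444, 455, 306, 168, 474, 49, 523, 572, 502, 481, 390, 278, 75, 353, 428, 188, 23, 211, 234, 445, 86, 531, 24, 555, 579, 541, 527, 475, 409, 291, 107, 398, 505, 310, 222, 532, 161, 100, 261, 361, 29
F(110) mod 593 = 29


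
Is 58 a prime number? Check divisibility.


58 / 2 = 29 (exact division)
58 is NOT prime.

No, 58 is not prime


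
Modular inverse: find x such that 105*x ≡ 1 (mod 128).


Use the extended Euclidean algorithm on (128, 105); each row r = 128*s + 105*t:
r=128, s=1, t=0
r=105, s=0, t=1
q=1: r=23, s=1, t=-1   [128*(1) + 105*(-1) = 23]
q=4: r=13, s=-4, t=5   [128*(-4) + 105*(5) = 13]
q=1: r=10, s=5, t=-6   [128*(5) + 105*(-6) = 10]
q=1: r=3, s=-9, t=11   [128*(-9) + 105*(11) = 3]
q=3: r=1, s=32, t=-39   [128*(32) + 105*(-39) = 1]
q=3: r=0, s=-105, t=128   [128*(-105) + 105*(128) = 0]
GCD = 1 with t = -39, so 105*(-39) ≡ 1 (mod 128)
Inverse = -39 mod 128 = 89
Check: 105 * 89 = 9345 ≡ 1 (mod 128)

105^(-1) ≡ 89 (mod 128)


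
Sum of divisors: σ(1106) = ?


Divisors of 1106: 1, 2, 7, 14, 79, 158, 553, 1106
Sum = 1 + 2 + 7 + 14 + 79 + 158 + 553 + 1106 = 1920

σ(1106) = 1920


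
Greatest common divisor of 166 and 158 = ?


166 = 1 * 158 + 8
158 = 19 * 8 + 6
8 = 1 * 6 + 2
6 = 3 * 2 + 0
GCD = 2


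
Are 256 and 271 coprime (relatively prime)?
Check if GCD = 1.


Euclidean algorithm:
271 = 1 * 256 + 15
256 = 17 * 15 + 1
15 = 15 * 1 + 0
GCD(256, 271) = 1

Yes, coprime (GCD = 1)


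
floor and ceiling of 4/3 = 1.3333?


4/3 = 1.3333
floor = 1
ceil = 2

floor = 1, ceil = 2


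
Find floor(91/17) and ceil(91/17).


91/17 = 5.3529
floor = 5
ceil = 6

floor = 5, ceil = 6


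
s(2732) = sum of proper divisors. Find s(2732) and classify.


Proper divisors: 1, 2, 4, 683, 1366
Sum = 1 + 2 + 4 + 683 + 1366 = 2056
2056 < 2732 → deficient

s(2732) = 2056 (deficient)


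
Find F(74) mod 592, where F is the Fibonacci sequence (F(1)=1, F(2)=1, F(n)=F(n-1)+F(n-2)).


F(k) mod 592 for k=1..74:
1, 1, 2, 3, 5, 8, 13, 21, 34, 55, 89, 144, 233, 377, 18, 395, 413, 216, 37, 253, 290, 543, 241, 192, 433, 33, 466, 499, 373, 280, 61, 341, 402, 151, 553, 112, 73, 185, 258, 443, 109, 552, 69, 29, 98, 127, 225, 352, 577, 337, 322, 67, 389, 456, 253, 117, 370, 487, 265, 160, 425, 585, 418, 411, 237, 56, 293, 349, 50, 399, 449, 256, 113, 369
F(74) mod 592 = 369


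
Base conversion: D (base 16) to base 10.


D (base 16) = 13 (decimal)
13 (decimal) = 13 (base 10)


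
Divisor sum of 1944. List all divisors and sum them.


Divisors of 1944: 1, 2, 3, 4, 6, 8, 9, 12, 18, 24, 27, 36, 54, 72, 81, 108, 162, 216, 243, 324, 486, 648, 972, 1944
Sum = 1 + 2 + 3 + 4 + 6 + 8 + 9 + 12 + 18 + 24 + 27 + 36 + 54 + 72 + 81 + 108 + 162 + 216 + 243 + 324 + 486 + 648 + 972 + 1944 = 5460

σ(1944) = 5460


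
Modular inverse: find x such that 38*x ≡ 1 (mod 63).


Use the extended Euclidean algorithm on (63, 38); each row r = 63*s + 38*t:
r=63, s=1, t=0
r=38, s=0, t=1
q=1: r=25, s=1, t=-1   [63*(1) + 38*(-1) = 25]
q=1: r=13, s=-1, t=2   [63*(-1) + 38*(2) = 13]
q=1: r=12, s=2, t=-3   [63*(2) + 38*(-3) = 12]
q=1: r=1, s=-3, t=5   [63*(-3) + 38*(5) = 1]
q=12: r=0, s=38, t=-63   [63*(38) + 38*(-63) = 0]
GCD = 1 with t = 5, so 38*(5) ≡ 1 (mod 63)
Inverse = 5 mod 63 = 5
Check: 38 * 5 = 190 ≡ 1 (mod 63)

38^(-1) ≡ 5 (mod 63)


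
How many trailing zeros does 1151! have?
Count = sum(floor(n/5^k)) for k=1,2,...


floor(1151/5) = 230
floor(1151/25) = 46
floor(1151/125) = 9
floor(1151/625) = 1
Total = 286

286 trailing zeros


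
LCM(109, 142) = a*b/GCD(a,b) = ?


GCD(109, 142) = 1
LCM = 109*142/1 = 15478/1 = 15478

LCM = 15478


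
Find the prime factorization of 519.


519 / 3 = 173
173 / 173 = 1
519 = 3 × 173


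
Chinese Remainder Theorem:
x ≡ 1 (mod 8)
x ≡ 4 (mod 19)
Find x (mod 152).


M = 8*19 = 152
M1 = M/8 = 19, M2 = M/19 = 8
M1^(-1) mod 8 = 3, M2^(-1) mod 19 = 12
x = 1*19*3 + 4*8*12 = 441
441 mod 152 = 137
Check: 137 mod 8 = 1 ✓, 137 mod 19 = 4 ✓

x ≡ 137 (mod 152)


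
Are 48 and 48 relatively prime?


Euclidean algorithm:
48 = 1 * 48 + 0
GCD(48, 48) = 48

No, not coprime (GCD = 48)
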